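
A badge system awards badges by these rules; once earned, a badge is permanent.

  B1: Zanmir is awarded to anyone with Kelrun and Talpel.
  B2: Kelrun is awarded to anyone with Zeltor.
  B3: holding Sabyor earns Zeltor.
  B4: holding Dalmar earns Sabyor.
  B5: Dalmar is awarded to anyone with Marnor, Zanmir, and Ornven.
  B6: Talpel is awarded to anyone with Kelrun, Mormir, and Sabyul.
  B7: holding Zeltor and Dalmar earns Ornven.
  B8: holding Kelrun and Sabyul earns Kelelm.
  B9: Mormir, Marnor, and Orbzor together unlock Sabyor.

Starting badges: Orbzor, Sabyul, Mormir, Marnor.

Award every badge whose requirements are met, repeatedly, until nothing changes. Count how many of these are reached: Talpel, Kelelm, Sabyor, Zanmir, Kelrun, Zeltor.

With Mormir, Marnor, and Orbzor, Sabyor is earned (B9).
With Sabyor, Zeltor is earned (B3).
With Zeltor, Kelrun is earned (B2).
With Kelrun, Mormir, and Sabyul, Talpel is earned (B6).
With Kelrun and Sabyul, Kelelm is earned (B8).
With Kelrun and Talpel, Zanmir is earned (B1).
Talpel: reached.
Kelelm: reached.
Sabyor: reached.
Zanmir: reached.
Kelrun: reached.
Zeltor: reached.
All 6 are reached.

6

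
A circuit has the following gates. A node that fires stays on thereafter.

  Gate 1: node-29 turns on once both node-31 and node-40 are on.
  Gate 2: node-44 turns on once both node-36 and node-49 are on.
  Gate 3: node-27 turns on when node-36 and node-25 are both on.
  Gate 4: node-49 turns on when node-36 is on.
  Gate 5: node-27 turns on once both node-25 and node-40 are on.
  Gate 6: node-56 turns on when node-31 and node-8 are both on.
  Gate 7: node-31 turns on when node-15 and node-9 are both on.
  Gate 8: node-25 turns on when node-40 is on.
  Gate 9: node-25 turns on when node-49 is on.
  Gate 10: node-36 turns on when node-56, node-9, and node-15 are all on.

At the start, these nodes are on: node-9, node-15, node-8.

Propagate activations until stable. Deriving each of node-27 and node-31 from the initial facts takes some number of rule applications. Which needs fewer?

node-31: Gate 7: node-15 and node-9 on → node-31 on. [1 rule application]
node-27: node-15 and node-9 are on, so node-31 turns on (Gate 7). node-31 and node-8 are on, so node-56 turns on (Gate 6). Gate 10: node-56, node-9, and node-15 on → node-36 on. node-36 is on, so node-49 turns on (Gate 4). Gate 9: node-49 on → node-25 on. Gate 3: node-36 and node-25 on → node-27 on. [6 rule applications]
node-31 needs fewer.

node-31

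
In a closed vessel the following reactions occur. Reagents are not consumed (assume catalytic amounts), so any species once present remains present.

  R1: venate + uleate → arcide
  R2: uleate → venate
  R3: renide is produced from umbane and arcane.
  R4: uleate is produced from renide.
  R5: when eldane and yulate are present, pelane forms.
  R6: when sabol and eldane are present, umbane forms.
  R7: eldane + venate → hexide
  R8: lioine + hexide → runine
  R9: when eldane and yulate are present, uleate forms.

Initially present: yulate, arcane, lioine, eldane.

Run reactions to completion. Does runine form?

eldane and yulate present → uleate forms (R9).
uleate present → venate forms (R2).
eldane and venate present → hexide forms (R7).
lioine and hexide present → runine forms (R8).

Yes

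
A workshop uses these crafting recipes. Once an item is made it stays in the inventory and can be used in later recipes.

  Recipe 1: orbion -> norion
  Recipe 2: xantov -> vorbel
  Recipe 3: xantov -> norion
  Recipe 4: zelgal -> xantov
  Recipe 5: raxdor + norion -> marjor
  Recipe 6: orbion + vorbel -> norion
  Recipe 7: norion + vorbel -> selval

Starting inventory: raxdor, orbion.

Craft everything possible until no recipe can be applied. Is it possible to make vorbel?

vorbel would need xantov (Recipe 2), but xantov is never obtained.

No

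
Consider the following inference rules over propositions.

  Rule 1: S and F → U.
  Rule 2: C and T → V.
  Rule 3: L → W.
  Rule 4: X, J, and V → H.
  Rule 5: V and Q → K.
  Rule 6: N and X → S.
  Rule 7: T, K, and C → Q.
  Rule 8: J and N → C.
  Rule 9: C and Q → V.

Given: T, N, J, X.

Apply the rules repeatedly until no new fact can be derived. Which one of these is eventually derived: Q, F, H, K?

From J and N, Rule 8 gives C.
C and T hold, so V follows (Rule 2).
X, J, and V hold, so H follows (Rule 4).
No rule produces F, and it is not given. K would need V and Q (Rule 5), but Q is never established. Q would need T, K, and C (Rule 7), but K is never established.

H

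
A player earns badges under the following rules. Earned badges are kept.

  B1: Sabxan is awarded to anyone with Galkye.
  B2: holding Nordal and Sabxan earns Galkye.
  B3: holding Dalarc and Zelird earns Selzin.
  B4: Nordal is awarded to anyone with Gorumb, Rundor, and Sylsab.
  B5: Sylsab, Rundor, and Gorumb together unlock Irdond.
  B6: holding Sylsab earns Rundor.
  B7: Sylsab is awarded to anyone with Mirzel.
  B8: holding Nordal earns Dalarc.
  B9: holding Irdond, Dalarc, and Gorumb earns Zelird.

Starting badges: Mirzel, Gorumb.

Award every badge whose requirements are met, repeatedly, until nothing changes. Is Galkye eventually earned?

No

Galkye would need Nordal and Sabxan (B2), but Sabxan is never earned.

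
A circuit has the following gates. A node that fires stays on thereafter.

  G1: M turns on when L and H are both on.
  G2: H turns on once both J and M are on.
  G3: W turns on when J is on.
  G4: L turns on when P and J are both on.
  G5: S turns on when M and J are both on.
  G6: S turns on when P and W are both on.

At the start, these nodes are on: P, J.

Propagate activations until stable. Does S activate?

Yes

G3: J on → W on.
P and W are on, so S turns on (G6).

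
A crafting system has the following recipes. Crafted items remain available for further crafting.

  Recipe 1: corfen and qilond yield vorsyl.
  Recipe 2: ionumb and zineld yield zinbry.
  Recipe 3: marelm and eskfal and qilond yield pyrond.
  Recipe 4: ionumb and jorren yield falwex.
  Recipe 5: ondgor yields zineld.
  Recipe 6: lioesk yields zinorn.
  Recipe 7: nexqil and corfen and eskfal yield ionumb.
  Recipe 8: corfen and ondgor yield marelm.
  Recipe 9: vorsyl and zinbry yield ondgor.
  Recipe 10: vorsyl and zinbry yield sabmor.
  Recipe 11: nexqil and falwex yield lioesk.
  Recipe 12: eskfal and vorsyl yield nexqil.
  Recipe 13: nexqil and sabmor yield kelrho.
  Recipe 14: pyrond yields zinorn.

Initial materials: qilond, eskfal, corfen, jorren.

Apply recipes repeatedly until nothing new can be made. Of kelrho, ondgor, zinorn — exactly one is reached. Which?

corfen and qilond → vorsyl (Recipe 1).
eskfal and vorsyl → nexqil (Recipe 12).
nexqil and corfen and eskfal → ionumb (Recipe 7).
ionumb and jorren → falwex (Recipe 4).
Using Recipe 11, nexqil and falwex make lioesk.
lioesk → zinorn (Recipe 6).
ondgor would need vorsyl and zinbry (Recipe 9), but zinbry is never obtained. kelrho would need nexqil and sabmor (Recipe 13), but sabmor is never obtained.

zinorn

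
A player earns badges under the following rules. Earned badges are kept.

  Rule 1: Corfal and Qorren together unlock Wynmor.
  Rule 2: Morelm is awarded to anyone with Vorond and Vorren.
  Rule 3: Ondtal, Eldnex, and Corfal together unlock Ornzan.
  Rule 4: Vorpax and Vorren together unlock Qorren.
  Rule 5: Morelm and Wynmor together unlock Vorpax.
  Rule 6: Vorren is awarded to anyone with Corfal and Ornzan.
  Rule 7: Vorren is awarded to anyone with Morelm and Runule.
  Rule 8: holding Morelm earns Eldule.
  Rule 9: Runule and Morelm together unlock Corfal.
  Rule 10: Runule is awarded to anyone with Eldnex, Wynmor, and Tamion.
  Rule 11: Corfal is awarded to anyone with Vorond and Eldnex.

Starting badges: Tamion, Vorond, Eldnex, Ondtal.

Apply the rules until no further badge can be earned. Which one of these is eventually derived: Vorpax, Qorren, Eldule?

With Vorond and Eldnex, Corfal is earned (Rule 11).
With Ondtal, Eldnex, and Corfal, Ornzan is earned (Rule 3).
With Corfal and Ornzan, Vorren is earned (Rule 6).
With Vorond and Vorren, Morelm is earned (Rule 2).
With Morelm, Eldule is earned (Rule 8).
Qorren would need Vorpax and Vorren (Rule 4), but Vorpax is never earned. Vorpax would need Morelm and Wynmor (Rule 5), but Wynmor is never earned.

Eldule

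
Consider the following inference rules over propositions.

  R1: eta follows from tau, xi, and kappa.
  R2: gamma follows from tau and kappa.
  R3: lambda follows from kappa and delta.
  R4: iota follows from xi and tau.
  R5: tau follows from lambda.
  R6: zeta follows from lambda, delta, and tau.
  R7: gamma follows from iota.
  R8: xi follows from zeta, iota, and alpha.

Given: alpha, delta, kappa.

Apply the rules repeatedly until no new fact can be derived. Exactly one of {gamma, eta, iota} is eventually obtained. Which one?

gamma

kappa and delta hold, so lambda follows (R3).
lambda holds, so tau follows (R5).
tau and kappa hold, so gamma follows (R2).
iota would need xi and tau (R4), but xi is never established. eta would need tau, xi, and kappa (R1), but xi is never established.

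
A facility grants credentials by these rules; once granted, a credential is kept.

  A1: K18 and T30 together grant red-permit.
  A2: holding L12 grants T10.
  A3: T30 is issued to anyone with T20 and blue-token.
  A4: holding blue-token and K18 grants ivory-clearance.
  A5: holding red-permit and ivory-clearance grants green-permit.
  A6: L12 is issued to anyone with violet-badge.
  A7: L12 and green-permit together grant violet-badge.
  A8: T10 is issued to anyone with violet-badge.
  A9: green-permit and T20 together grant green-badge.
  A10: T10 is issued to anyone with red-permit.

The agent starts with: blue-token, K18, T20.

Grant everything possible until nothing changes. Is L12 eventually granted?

L12 would need violet-badge (A6), but violet-badge is never granted.

No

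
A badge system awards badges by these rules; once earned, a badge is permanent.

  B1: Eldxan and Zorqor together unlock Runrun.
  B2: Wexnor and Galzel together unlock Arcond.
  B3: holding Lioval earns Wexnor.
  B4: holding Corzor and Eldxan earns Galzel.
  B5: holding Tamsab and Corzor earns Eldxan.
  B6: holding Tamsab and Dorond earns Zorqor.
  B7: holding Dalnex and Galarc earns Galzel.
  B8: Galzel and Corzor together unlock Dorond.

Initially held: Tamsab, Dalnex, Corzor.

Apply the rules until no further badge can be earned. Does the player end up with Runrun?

Yes

With Tamsab and Corzor, Eldxan is earned (B5).
With Corzor and Eldxan, Galzel is earned (B4).
With Galzel and Corzor, Dorond is earned (B8).
With Tamsab and Dorond, Zorqor is earned (B6).
With Eldxan and Zorqor, Runrun is earned (B1).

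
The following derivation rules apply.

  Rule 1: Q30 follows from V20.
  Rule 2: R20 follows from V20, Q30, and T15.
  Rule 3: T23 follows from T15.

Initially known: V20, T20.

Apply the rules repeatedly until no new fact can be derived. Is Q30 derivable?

V20 holds, so Q30 follows (Rule 1).

Yes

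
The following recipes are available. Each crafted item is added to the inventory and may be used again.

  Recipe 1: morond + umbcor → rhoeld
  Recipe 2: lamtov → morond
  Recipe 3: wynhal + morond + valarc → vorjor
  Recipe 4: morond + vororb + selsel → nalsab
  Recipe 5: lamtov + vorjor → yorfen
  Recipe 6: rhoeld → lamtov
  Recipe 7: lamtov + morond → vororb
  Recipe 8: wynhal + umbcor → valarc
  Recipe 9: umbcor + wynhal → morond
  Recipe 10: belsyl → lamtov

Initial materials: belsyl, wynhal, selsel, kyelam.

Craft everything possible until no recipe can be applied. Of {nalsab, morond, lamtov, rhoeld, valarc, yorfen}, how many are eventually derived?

belsyl → lamtov (Recipe 10).
Using Recipe 2, lamtov makes morond.
Using Recipe 7, lamtov and morond make vororb.
morond + vororb + selsel → nalsab (Recipe 4).
nalsab: reached.
morond: reached.
lamtov: reached.
rhoeld would need morond and umbcor (Recipe 1), but umbcor is never obtained.
valarc would need wynhal and umbcor (Recipe 8), but umbcor is never obtained.
yorfen would need lamtov and vorjor (Recipe 5), but vorjor is never obtained.
Reached: nalsab, morond, and lamtov — 3 of the 6.

3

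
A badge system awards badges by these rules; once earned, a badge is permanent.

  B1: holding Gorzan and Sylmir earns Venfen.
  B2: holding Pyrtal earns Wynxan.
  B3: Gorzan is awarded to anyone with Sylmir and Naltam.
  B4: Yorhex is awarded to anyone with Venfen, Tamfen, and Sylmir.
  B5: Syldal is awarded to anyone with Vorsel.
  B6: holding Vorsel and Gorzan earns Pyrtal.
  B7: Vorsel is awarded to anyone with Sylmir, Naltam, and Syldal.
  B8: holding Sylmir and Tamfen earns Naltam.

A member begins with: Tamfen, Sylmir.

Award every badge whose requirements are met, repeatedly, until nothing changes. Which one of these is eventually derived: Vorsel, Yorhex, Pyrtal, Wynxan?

With Sylmir and Tamfen, Naltam is earned (B8).
With Sylmir and Naltam, Gorzan is earned (B3).
With Gorzan and Sylmir, Venfen is earned (B1).
With Venfen, Tamfen, and Sylmir, Yorhex is earned (B4).
Wynxan would need Pyrtal (B2), but Pyrtal is never earned. Pyrtal would need Vorsel and Gorzan (B6), but Vorsel is never earned. Vorsel would need Sylmir, Naltam, and Syldal (B7), but Syldal is never earned.

Yorhex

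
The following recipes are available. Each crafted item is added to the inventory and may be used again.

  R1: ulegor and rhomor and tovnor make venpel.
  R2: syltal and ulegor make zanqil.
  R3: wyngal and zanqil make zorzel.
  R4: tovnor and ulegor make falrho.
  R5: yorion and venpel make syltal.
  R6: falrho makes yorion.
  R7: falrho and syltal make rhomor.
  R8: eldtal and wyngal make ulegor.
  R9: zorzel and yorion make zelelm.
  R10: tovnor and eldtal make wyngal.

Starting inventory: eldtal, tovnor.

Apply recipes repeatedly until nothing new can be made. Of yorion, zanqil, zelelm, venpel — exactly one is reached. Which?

yorion

Using R10, tovnor and eldtal make wyngal.
Using R8, eldtal and wyngal make ulegor.
tovnor and ulegor → falrho (R4).
falrho → yorion (R6).
zelelm would need zorzel and yorion (R9), but zorzel is never obtained. zanqil would need syltal and ulegor (R2), but syltal is never obtained. venpel would need ulegor, rhomor, and tovnor (R1), but rhomor is never obtained.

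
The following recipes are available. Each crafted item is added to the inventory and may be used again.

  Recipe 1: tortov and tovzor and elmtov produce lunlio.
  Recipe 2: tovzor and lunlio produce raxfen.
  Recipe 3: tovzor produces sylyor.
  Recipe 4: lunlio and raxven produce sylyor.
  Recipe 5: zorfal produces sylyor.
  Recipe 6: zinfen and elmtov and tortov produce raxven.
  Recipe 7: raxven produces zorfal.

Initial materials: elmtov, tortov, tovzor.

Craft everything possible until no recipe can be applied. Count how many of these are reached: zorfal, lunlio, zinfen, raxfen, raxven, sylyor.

tortov and tovzor and elmtov → lunlio (Recipe 1).
tovzor → sylyor (Recipe 3).
tovzor and lunlio → raxfen (Recipe 2).
zorfal would need raxven (Recipe 7), but raxven is never obtained.
lunlio: reached.
No rule produces zinfen, and it is not given.
raxfen: reached.
raxven would need zinfen, elmtov, and tortov (Recipe 6), but zinfen is never obtained.
sylyor: reached.
Reached: lunlio, raxfen, and sylyor — 3 of the 6.

3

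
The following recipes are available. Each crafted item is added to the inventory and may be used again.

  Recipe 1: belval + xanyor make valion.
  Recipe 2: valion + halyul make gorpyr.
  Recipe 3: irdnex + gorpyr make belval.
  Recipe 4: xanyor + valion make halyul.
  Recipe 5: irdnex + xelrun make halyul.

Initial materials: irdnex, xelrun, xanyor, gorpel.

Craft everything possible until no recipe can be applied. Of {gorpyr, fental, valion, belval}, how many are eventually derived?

0

gorpyr would need valion and halyul (Recipe 2), but valion is never obtained.
No rule produces fental, and it is not given.
valion would need belval and xanyor (Recipe 1), but belval is never obtained.
belval would need irdnex and gorpyr (Recipe 3), but gorpyr is never obtained.
None of the 4 are reached.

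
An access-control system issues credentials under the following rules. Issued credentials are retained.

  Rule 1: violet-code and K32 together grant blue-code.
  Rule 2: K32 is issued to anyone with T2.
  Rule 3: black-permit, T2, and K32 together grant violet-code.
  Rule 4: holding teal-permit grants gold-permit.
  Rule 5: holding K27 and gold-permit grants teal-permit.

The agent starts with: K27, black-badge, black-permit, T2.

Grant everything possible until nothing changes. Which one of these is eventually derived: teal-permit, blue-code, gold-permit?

Holding T2 grants K32 (Rule 2).
Holding black-permit, T2, and K32 grants violet-code (Rule 3).
Holding violet-code and K32 grants blue-code (Rule 1).
teal-permit would need K27 and gold-permit (Rule 5), but gold-permit is never granted. gold-permit would need teal-permit (Rule 4), but teal-permit is never granted.

blue-code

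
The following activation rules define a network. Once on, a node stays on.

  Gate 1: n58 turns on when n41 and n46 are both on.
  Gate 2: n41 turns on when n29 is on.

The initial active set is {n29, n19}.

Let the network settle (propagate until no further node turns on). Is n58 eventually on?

n58 would need n41 and n46 (Gate 1), but n46 never turns on.

No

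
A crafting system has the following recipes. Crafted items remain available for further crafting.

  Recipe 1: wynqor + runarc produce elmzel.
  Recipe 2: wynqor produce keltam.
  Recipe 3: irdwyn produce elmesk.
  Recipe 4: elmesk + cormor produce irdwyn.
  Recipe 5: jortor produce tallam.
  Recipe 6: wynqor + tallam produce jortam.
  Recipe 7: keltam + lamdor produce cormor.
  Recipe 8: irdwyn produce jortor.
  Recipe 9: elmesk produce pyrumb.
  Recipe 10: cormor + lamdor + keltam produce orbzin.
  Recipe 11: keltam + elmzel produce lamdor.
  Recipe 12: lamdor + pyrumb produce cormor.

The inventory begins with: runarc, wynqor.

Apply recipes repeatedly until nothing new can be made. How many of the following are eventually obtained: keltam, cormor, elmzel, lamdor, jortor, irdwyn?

Using Recipe 2, wynqor makes keltam.
Using Recipe 1, wynqor and runarc make elmzel.
Using Recipe 11, keltam and elmzel make lamdor.
keltam + lamdor → cormor (Recipe 7).
keltam: reached.
cormor: reached.
elmzel: reached.
lamdor: reached.
jortor would need irdwyn (Recipe 8), but irdwyn is never obtained.
irdwyn would need elmesk and cormor (Recipe 4), but elmesk is never obtained.
Reached: keltam, cormor, elmzel, and lamdor — 4 of the 6.

4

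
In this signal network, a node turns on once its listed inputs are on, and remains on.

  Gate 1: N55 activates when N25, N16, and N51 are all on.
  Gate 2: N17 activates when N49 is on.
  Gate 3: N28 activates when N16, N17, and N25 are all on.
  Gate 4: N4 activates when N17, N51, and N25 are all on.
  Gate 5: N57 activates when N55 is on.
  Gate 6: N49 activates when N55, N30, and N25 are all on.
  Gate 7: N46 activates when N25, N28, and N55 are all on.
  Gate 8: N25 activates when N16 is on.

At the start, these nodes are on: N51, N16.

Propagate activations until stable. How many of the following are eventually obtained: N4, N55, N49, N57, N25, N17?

3

Gate 8: N16 on → N25 on.
N25, N16, and N51 are on, so N55 activates (Gate 1).
Gate 5: N55 on → N57 on.
N4 would need N17, N51, and N25 (Gate 4), but N17 never turns on.
N55: reached.
N49 would need N55, N30, and N25 (Gate 6), but N30 never turns on.
N57: reached.
N25: reached.
N17 would need N49 (Gate 2), but N49 never turns on.
Reached: N55, N57, and N25 — 3 of the 6.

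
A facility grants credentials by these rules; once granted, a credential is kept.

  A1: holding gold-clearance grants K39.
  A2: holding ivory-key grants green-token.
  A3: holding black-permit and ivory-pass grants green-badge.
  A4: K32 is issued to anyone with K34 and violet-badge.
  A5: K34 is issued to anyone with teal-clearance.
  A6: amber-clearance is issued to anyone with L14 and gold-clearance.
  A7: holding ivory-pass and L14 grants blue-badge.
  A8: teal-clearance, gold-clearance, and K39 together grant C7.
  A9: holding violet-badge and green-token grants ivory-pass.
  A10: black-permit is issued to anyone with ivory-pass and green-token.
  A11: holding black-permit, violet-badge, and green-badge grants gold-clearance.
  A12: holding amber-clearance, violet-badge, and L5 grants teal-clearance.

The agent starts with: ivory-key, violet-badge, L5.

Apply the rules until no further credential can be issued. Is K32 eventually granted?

No

K32 would need K34 and violet-badge (A4), but K34 is never granted.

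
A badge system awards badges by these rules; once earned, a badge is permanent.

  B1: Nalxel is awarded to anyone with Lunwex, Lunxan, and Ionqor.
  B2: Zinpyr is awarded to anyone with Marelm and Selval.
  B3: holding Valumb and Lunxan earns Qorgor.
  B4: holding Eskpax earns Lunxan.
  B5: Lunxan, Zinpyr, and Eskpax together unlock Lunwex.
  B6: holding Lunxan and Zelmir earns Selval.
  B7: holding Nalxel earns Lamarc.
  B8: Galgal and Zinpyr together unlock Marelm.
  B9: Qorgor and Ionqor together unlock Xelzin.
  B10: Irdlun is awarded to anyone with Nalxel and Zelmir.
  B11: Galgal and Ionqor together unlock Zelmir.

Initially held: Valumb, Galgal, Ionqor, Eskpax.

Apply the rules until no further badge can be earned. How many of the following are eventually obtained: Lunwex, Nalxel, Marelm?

0

Lunwex would need Lunxan, Zinpyr, and Eskpax (B5), but Zinpyr is never earned.
Nalxel would need Lunwex, Lunxan, and Ionqor (B1), but Lunwex is never earned.
Marelm would need Galgal and Zinpyr (B8), but Zinpyr is never earned.
None of the 3 are reached.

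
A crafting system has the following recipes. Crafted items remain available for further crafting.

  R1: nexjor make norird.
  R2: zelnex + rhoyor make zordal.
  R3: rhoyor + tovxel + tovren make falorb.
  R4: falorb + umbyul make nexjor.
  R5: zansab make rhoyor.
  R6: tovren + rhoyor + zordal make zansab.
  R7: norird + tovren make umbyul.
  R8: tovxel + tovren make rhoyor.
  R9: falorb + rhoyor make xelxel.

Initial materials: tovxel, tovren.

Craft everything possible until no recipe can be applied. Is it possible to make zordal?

zordal would need zelnex and rhoyor (R2), but zelnex is never obtained.

No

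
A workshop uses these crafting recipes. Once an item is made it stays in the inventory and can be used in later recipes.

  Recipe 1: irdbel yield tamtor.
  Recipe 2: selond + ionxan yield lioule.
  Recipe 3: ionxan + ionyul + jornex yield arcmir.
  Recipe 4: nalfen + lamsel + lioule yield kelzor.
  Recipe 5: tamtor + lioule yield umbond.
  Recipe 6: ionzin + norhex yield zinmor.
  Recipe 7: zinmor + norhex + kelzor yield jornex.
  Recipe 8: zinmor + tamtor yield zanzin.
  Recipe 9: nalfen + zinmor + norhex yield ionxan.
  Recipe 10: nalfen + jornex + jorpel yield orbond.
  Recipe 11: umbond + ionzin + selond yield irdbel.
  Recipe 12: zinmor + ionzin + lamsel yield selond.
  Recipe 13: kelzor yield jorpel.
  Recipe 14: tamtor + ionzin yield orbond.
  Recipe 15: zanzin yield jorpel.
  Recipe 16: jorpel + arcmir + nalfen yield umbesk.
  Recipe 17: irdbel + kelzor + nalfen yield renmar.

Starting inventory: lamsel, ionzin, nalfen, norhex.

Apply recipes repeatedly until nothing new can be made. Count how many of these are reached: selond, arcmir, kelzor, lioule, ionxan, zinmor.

ionzin + norhex → zinmor (Recipe 6).
nalfen + zinmor + norhex → ionxan (Recipe 9).
Using Recipe 12, zinmor, ionzin, and lamsel make selond.
selond + ionxan → lioule (Recipe 2).
nalfen + lamsel + lioule → kelzor (Recipe 4).
selond: reached.
arcmir would need ionxan, ionyul, and jornex (Recipe 3), but ionyul is never obtained.
kelzor: reached.
lioule: reached.
ionxan: reached.
zinmor: reached.
Reached: selond, kelzor, lioule, ionxan, and zinmor — 5 of the 6.

5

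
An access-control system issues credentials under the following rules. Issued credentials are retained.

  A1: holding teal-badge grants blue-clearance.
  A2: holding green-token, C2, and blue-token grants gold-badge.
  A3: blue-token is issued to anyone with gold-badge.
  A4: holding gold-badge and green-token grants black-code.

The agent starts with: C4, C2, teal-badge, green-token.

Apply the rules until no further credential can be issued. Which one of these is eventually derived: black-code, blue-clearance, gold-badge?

Holding teal-badge grants blue-clearance (A1).
black-code would need gold-badge and green-token (A4), but gold-badge is never granted. gold-badge would need green-token, C2, and blue-token (A2), but blue-token is never granted.

blue-clearance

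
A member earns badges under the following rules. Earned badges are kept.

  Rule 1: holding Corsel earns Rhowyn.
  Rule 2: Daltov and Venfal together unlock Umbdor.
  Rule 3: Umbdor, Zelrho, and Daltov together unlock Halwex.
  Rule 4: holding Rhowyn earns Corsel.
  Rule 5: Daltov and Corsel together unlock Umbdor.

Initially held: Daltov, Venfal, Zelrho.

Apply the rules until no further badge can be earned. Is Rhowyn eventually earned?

Rhowyn would need Corsel (Rule 1), but Corsel is never earned.

No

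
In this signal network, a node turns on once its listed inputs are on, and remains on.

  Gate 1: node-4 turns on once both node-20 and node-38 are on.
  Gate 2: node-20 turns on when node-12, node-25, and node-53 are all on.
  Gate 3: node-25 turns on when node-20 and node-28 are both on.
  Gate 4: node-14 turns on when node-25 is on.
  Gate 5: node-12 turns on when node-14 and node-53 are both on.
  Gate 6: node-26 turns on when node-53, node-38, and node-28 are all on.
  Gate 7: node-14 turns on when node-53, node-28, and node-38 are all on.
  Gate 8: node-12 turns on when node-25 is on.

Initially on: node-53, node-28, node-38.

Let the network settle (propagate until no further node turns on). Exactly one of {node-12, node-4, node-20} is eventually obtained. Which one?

node-53, node-28, and node-38 are on, so node-14 turns on (Gate 7).
node-14 and node-53 are on, so node-12 turns on (Gate 5).
node-20 would need node-12, node-25, and node-53 (Gate 2), but node-25 never turns on. node-4 would need node-20 and node-38 (Gate 1), but node-20 never turns on.

node-12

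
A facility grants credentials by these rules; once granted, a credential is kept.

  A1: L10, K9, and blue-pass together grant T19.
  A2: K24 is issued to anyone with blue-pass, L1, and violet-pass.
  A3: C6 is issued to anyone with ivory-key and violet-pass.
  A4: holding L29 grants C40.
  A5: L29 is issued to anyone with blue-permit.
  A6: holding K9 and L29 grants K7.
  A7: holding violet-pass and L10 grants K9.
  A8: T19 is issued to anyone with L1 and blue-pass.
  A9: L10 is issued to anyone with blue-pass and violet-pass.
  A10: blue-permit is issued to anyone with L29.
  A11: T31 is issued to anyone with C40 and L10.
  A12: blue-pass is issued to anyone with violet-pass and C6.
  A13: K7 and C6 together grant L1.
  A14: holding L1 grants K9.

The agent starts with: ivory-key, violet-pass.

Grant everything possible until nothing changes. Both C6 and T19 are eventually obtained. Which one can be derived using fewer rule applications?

C6

C6: Holding ivory-key and violet-pass grants C6 (A3). [1 rule application]
T19: Holding ivory-key and violet-pass grants C6 (A3). Holding violet-pass and C6 grants blue-pass (A12). Holding blue-pass and violet-pass grants L10 (A9). Holding violet-pass and L10 grants K9 (A7). Holding L10, K9, and blue-pass grants T19 (A1). [5 rule applications]
C6 needs fewer.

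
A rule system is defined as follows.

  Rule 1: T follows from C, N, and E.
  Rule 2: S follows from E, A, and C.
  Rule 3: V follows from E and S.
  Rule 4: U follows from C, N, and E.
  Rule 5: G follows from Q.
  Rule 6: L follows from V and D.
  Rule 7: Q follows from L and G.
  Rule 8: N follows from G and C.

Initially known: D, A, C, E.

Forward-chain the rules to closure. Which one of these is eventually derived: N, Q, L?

From E, A, and C, Rule 2 gives S.
E and S hold, so V follows (Rule 3).
From V and D, Rule 6 gives L.
N would need G and C (Rule 8), but G is never established. Q would need L and G (Rule 7), but G is never established.

L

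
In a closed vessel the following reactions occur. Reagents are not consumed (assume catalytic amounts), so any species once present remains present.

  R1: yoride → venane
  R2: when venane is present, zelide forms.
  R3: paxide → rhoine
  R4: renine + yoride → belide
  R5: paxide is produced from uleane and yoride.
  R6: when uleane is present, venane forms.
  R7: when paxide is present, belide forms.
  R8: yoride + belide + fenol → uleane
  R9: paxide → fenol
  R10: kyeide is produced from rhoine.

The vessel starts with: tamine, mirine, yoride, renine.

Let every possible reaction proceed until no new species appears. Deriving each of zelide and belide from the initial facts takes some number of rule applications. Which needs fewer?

belide

belide: renine and yoride present → belide forms (R4). [1 rule application]
zelide: yoride present → venane forms (R1). venane present → zelide forms (R2). [2 rule applications]
belide needs fewer.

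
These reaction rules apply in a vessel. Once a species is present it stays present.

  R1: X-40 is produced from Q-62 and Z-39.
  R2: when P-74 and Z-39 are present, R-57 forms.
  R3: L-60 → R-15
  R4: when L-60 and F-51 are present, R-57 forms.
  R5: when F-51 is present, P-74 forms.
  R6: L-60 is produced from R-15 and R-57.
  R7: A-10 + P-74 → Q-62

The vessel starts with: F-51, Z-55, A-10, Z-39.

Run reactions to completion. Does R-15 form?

R-15 would need L-60 (R3), but L-60 never forms.

No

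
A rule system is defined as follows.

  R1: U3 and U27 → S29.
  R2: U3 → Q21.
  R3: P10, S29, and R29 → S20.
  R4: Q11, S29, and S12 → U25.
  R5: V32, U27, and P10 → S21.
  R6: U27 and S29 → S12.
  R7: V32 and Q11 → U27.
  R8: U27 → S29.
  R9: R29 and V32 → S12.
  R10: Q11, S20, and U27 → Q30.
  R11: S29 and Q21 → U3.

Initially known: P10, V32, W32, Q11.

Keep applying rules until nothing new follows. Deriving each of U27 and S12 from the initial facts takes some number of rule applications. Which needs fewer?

U27

U27: V32 and Q11 hold, so U27 follows (R7). [1 rule application]
S12: From V32 and Q11, R7 gives U27. From U27, R8 gives S29. U27 and S29 hold, so S12 follows (R6). [3 rule applications]
U27 needs fewer.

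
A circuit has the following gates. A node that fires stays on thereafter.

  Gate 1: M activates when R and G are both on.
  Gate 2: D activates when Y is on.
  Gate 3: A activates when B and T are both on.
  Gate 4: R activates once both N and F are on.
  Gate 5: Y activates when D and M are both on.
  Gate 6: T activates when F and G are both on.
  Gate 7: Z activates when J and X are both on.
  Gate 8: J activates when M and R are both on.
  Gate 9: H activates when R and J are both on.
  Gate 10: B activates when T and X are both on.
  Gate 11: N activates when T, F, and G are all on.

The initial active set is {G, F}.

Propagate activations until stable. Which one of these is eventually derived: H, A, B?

Gate 6: F and G on → T on.
Gate 11: T, F, and G on → N on.
Gate 4: N and F on → R on.
R and G are on, so M activates (Gate 1).
Gate 8: M and R on → J on.
Gate 9: R and J on → H on.
B would need T and X (Gate 10), but X never turns on. A would need B and T (Gate 3), but B never turns on.

H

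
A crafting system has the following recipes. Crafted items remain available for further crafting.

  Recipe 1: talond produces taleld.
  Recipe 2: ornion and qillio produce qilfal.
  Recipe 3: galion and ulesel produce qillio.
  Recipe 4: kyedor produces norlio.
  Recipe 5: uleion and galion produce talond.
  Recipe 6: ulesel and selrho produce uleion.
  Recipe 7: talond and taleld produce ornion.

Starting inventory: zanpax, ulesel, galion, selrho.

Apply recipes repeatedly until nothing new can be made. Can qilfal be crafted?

Using Recipe 3, galion and ulesel make qillio.
Using Recipe 6, ulesel and selrho make uleion.
Using Recipe 5, uleion and galion make talond.
Using Recipe 1, talond makes taleld.
Using Recipe 7, talond and taleld make ornion.
ornion and qillio → qilfal (Recipe 2).

Yes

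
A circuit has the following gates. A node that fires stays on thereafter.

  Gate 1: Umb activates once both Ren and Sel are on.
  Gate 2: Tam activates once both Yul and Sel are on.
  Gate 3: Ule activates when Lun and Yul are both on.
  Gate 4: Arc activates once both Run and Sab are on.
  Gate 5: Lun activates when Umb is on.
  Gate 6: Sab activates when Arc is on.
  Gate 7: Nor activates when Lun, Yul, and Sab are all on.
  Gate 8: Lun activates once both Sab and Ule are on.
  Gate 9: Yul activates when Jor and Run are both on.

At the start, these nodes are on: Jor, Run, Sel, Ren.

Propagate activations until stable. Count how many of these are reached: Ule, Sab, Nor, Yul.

2

Ren and Sel are on, so Umb activates (Gate 1).
Gate 9: Jor and Run on → Yul on.
Umb is on, so Lun activates (Gate 5).
Gate 3: Lun and Yul on → Ule on.
Ule: reached.
Sab would need Arc (Gate 6), but Arc never turns on.
Nor would need Lun, Yul, and Sab (Gate 7), but Sab never turns on.
Yul: reached.
Reached: Ule and Yul — 2 of the 4.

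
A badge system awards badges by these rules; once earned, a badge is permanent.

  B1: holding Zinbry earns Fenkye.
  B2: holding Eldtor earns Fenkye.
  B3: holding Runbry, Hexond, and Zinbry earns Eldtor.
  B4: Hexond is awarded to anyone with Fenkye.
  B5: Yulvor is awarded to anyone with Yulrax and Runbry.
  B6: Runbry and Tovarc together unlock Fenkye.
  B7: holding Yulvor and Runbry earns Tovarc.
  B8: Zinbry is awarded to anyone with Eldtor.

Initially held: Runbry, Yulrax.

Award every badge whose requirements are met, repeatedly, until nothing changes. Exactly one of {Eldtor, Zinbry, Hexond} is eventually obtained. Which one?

With Yulrax and Runbry, Yulvor is earned (B5).
With Yulvor and Runbry, Tovarc is earned (B7).
With Runbry and Tovarc, Fenkye is earned (B6).
With Fenkye, Hexond is earned (B4).
Zinbry would need Eldtor (B8), but Eldtor is never earned. Eldtor would need Runbry, Hexond, and Zinbry (B3), but Zinbry is never earned.

Hexond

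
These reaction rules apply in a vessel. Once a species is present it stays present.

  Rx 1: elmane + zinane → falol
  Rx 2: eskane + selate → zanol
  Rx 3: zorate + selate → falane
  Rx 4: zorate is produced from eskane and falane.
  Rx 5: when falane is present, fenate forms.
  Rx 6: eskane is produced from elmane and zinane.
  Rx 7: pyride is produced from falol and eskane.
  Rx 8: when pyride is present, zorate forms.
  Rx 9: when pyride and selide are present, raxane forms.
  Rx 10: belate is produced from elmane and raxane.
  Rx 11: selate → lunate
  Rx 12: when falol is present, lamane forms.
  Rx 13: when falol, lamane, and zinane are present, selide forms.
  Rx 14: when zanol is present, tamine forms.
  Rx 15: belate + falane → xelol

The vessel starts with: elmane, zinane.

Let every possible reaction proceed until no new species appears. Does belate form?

elmane and zinane present → falol forms (Rx 1).
elmane and zinane present → eskane forms (Rx 6).
falol present → lamane forms (Rx 12).
falol and eskane present → pyride forms (Rx 7).
falol, lamane, and zinane present → selide forms (Rx 13).
pyride and selide present → raxane forms (Rx 9).
elmane and raxane present → belate forms (Rx 10).

Yes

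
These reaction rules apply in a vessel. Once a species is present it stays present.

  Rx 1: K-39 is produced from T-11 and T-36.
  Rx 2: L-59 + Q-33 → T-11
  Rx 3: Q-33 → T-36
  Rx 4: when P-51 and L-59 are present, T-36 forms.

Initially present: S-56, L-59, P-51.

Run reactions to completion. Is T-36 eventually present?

Yes

P-51 and L-59 present → T-36 forms (Rx 4).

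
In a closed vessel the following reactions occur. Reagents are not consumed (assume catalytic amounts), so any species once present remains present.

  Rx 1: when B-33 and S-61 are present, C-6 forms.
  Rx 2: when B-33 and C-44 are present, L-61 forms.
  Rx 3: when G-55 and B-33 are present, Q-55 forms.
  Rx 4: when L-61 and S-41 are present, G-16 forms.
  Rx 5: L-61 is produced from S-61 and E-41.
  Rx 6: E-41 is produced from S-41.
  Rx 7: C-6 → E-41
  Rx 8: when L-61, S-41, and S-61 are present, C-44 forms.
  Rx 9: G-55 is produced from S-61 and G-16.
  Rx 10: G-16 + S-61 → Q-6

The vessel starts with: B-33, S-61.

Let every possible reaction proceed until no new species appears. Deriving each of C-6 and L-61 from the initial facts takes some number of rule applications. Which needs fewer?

C-6

C-6: B-33 and S-61 present → C-6 forms (Rx 1). [1 rule application]
L-61: B-33 and S-61 present → C-6 forms (Rx 1). C-6 present → E-41 forms (Rx 7). S-61 and E-41 present → L-61 forms (Rx 5). [3 rule applications]
C-6 needs fewer.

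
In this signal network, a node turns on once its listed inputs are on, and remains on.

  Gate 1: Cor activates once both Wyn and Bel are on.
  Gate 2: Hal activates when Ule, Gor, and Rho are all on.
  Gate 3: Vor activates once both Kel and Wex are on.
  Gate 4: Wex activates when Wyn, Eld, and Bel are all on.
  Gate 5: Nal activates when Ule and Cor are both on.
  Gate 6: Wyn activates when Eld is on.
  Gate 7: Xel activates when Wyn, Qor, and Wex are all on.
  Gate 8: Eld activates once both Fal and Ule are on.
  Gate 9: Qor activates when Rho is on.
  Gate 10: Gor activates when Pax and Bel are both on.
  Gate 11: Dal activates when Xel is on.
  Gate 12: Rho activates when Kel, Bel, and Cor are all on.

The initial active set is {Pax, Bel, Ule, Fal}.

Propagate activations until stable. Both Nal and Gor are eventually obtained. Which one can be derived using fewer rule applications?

Gor: Pax and Bel are on, so Gor activates (Gate 10). [1 rule application]
Nal: Gate 8: Fal and Ule on → Eld on. Eld is on, so Wyn activates (Gate 6). Gate 1: Wyn and Bel on → Cor on. Gate 5: Ule and Cor on → Nal on. [4 rule applications]
Gor needs fewer.

Gor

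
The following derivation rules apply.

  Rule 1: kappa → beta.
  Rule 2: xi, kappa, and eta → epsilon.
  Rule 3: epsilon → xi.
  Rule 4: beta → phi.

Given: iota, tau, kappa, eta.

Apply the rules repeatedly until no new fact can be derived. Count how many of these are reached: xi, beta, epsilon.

From kappa, Rule 1 gives beta.
xi would need epsilon (Rule 3), but epsilon is never established.
beta: reached.
epsilon would need xi, kappa, and eta (Rule 2), but xi is never established.
Reached: beta — 1 of the 3.

1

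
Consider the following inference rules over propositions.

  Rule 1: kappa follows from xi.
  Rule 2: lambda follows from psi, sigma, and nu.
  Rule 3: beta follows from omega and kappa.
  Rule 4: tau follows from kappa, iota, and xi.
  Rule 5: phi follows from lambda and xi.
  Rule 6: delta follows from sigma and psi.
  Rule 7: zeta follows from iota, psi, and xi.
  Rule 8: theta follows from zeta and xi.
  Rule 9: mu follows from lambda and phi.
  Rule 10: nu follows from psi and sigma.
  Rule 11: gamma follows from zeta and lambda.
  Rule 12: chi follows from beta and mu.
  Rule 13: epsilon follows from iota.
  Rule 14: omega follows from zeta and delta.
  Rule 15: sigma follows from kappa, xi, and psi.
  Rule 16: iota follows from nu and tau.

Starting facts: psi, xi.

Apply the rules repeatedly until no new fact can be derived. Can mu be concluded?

xi holds, so kappa follows (Rule 1).
kappa, xi, and psi hold, so sigma follows (Rule 15).
psi and sigma hold, so nu follows (Rule 10).
psi, sigma, and nu hold, so lambda follows (Rule 2).
From lambda and xi, Rule 5 gives phi.
From lambda and phi, Rule 9 gives mu.

Yes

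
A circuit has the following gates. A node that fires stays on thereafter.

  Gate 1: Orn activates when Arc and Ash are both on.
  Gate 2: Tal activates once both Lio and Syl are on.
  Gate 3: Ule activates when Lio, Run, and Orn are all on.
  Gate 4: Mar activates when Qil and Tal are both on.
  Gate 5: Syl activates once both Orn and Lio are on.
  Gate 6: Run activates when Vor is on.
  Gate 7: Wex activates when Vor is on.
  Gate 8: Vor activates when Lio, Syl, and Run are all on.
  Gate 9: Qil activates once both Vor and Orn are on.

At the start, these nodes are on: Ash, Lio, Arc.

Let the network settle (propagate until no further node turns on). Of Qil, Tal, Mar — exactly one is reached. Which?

Arc and Ash are on, so Orn activates (Gate 1).
Orn and Lio are on, so Syl activates (Gate 5).
Gate 2: Lio and Syl on → Tal on.
Mar would need Qil and Tal (Gate 4), but Qil never turns on. Qil would need Vor and Orn (Gate 9), but Vor never turns on.

Tal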